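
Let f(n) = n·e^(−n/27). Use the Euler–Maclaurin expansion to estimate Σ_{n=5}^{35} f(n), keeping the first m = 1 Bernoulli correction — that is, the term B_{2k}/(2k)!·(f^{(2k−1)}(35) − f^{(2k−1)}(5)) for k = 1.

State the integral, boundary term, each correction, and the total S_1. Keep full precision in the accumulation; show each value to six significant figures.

∫_5^35 x·e^(−x/27) dx evaluates to 260.030.
½[f(5) + f(35)] = ½[4.15475 + 9.57401] = 6.86438.
Running total after boundary: 266.894.
Order-1 term: 1/12 · (-0.0810498 − 0.677071) = -0.0631767.

S_1 ≈ 266.831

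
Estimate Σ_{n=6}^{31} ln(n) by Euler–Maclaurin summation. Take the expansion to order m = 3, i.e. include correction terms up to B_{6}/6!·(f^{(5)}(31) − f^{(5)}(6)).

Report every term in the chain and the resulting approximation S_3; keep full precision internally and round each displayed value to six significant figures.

The integral term ∫_6^31 ln(x) dx = 70.7030.
½[f(6) + f(31)] = ½[1.79176 + 3.43399] = 2.61287.
Running total after boundary: 73.3159.
Correction k=1: B_{2}/2! · (f^{(1)}(31) − f^{(1)}(6)) = 1/12 · (0.0322581 − 0.166667) = -0.0112007.
After k=1: 73.3047.
Correction k=2: B_{4}/4! · (f^{(3)}(31) − f^{(3)}(6)) = −1/720 · (6.71344e-05 − 0.00925926) = 1.27668e-05.
After k=2: 73.3047.
Correction k=3: B_{6}/6! · (f^{(5)}(31) − f^{(5)}(6)) = 1/30240 · (8.38306e-07 − 0.00308642) = -1.02036e-07.

S_3 ≈ 73.3047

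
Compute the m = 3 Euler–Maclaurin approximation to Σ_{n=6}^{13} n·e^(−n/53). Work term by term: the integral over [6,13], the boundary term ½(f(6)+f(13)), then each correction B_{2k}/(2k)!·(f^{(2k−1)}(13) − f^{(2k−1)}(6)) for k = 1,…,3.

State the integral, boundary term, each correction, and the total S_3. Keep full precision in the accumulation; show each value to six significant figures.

S_3 ≈ 62.9251

The integral term ∫_6^13 x·e^(−x/53) dx = 55.1768.
Boundary: ½(f(6) + f(13)) = ½(5.35779 + 10.1723) = 7.76504.
Integral + boundary = 62.9418.
Correction k=1: B_{2}/2! · (f^{(1)}(13) − f^{(1)}(6)) = 1/12 · (0.590553 − 0.791875) = -0.0167768.
After k=1: 62.9251.
Correction k=2: B_{4}/4! · (f^{(3)}(13) − f^{(3)}(6)) = −1/720 · (0.000767362 − 0.000917695) = 2.08796e-07.
After k=2: 62.9251.
Correction k=3: B_{6}/6! · (f^{(5)}(13) − f^{(5)}(6)) = 1/30240 · (4.71516e-07 − 5.53038e-07) = -2.69585e-12.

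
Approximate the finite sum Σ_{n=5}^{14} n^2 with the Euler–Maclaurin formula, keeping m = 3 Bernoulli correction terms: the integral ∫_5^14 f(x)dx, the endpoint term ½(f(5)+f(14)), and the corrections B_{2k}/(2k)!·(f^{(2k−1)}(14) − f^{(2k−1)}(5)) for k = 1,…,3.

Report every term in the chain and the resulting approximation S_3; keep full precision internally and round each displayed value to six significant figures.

The integral term ∫_5^14 x^2 dx = 873.000.
Endpoint term: (f(5) + f(14))/2 = (25.0000 + 196.000)/2 = 110.500.
Integral + boundary = 983.500.
Correction k=1: B_{2}/2! · (f^{(1)}(14) − f^{(1)}(5)) = 1/12 · (28.0000 − 10.0000) = 1.50000.
After k=1: 985.000.
Correction k=2: B_{4}/4! · (f^{(3)}(14) − f^{(3)}(5)) = −1/720 · (0.00000 − 0.00000) = 0.00000.
After k=2: 985.000.
Correction k=3: B_{6}/6! · (f^{(5)}(14) − f^{(5)}(5)) = 1/30240 · (0.00000 − 0.00000) = 0.00000.

S_3 ≈ 985.000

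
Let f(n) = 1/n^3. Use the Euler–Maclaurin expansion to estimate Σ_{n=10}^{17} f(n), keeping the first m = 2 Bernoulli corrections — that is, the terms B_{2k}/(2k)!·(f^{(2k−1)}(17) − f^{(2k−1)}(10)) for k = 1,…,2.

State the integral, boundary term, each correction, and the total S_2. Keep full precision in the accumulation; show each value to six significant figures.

The integral term ∫_10^17 1/x^3 dx = 0.00326990.
½[f(10) + f(17)] = ½[0.00100000 + 0.000203542] = 0.000601771.
So far: 0.00387167.
Correction k=1: B_{2}/2! · (f^{(1)}(17) − f^{(1)}(10)) = 1/12 · (-3.59191e-05 − (-0.000300000)) = 2.20067e-05.
Running total after k=1: 0.00389367.
Correction k=2: B_{4}/4! · (f^{(3)}(17) − f^{(3)}(10)) = −1/720 · (-2.48575e-06 − (-6.00000e-05)) = -7.98809e-08.

S_2 ≈ 0.00389359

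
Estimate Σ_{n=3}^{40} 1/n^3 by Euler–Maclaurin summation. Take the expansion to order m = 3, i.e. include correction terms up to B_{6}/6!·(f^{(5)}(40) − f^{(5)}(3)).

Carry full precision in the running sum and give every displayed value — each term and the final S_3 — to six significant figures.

S_3 ≈ 0.0767541

The integral term ∫_3^40 1/x^3 dx = 0.0552431.
Endpoint term: (f(3) + f(40))/2 = (0.0370370 + 1.56250e-05)/2 = 0.0185263.
Running total after boundary: 0.0737694.
k=1: B_{2}/(2)! × [f^{(1)}(40) − f^{(1)}(3)] = 1/12 × (-1.17187e-06 − (-0.0370370)) = 0.00308632.
Running total after k=1: 0.0768557.
k=2: B_{4}/(4)! × [f^{(3)}(40) − f^{(3)}(3)] = −1/720 × (-1.46484e-08 − (-0.0823045)) = -0.000114312.
Running total after k=2: 0.0767414.
k=3: B_{6}/(6)! × [f^{(5)}(40) − f^{(5)}(3)] = 1/30240 × (-3.84521e-10 − (-0.384088)) = 1.27013e-05.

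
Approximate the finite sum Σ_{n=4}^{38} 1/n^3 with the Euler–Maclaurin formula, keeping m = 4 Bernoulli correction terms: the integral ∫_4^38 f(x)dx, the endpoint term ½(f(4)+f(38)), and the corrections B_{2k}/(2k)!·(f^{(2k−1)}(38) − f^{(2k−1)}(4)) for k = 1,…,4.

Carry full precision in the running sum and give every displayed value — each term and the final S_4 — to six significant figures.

S_4 ≈ 0.0396826

∫_4^38 1/x^3 dx evaluates to 0.0309037.
Boundary: ½(f(4) + f(38)) = ½(0.0156250 + 1.82242e-05) = 0.00782161.
Running total after boundary: 0.0387254.
Order-1 term: 1/12 · (-1.43876e-06 − (-0.0117188)) = 0.000976443.
After k=1: 0.0397018.
Order-2 term: −1/720 · (-1.99274e-08 − (-0.0146484)) = -2.03450e-05.
After k=2: 0.0396814.
Order-3 term: 1/30240 · (-5.79605e-10 − (-0.0384521)) = 1.27157e-06.
After k=3: 0.0396827.
Order-4 term: −1/1209600 · (-2.88999e-11 − (-0.173035)) = -1.43051e-07.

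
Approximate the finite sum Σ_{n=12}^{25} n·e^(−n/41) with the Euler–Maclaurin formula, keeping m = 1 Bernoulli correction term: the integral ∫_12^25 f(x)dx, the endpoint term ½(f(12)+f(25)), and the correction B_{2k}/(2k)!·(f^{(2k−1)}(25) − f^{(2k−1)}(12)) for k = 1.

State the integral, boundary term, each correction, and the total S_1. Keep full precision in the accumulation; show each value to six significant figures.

S_1 ≈ 162.199

∫_12^25 x·e^(−x/41) dx evaluates to 150.954.
Endpoint term: (f(12) + f(25))/2 = (8.95510 + 13.5871)/2 = 11.2711.
So far: 162.225.
Order-1 term: 1/12 · (0.212091 − 0.527842) = -0.0263125.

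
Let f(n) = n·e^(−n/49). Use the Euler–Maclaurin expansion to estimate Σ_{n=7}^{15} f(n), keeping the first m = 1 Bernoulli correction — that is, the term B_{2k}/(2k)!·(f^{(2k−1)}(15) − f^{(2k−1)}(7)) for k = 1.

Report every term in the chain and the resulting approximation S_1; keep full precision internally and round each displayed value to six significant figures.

Integral: ∫_7^15 x·e^(−x/49) dx = 69.6873.
Boundary: ½(f(7) + f(15)) = ½(6.06815 + 11.0444) = 8.55630.
Running total after boundary: 78.2436.
Order-1 term: 1/12 · (0.510900 − 0.743038) = -0.0193449.

S_1 ≈ 78.2242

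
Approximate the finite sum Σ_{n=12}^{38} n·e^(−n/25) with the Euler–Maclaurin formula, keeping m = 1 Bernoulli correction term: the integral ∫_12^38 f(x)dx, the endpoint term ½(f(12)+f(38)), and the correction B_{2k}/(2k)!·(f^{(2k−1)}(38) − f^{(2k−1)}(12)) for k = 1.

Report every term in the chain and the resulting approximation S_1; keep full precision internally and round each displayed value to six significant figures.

∫_12^38 x·e^(−x/25) dx evaluates to 227.903.
½[f(12) + f(38)] = ½[7.42540 + 8.31105] = 7.86823.
Running total after boundary: 235.772.
Order-1 term: 1/12 · (-0.113730 − 0.321767) = -0.0362915.

S_1 ≈ 235.735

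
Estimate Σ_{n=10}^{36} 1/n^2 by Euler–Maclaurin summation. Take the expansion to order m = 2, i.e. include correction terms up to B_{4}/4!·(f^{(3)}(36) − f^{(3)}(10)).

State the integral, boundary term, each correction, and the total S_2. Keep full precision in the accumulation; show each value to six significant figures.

S_2 ≈ 0.0777708

∫_10^36 1/x^2 dx evaluates to 0.0722222.
½[f(10) + f(36)] = ½[0.0100000 + 0.000771605] = 0.00538580.
So far: 0.0776080.
Correction k=1: B_{2}/2! · (f^{(1)}(36) − f^{(1)}(10)) = 1/12 · (-4.28669e-05 − (-0.00200000)) = 0.000163094.
Partial sum through k=1: 0.0777711.
Correction k=2: B_{4}/4! · (f^{(3)}(36) − f^{(3)}(10)) = −1/720 · (-3.96916e-07 − (-0.000240000)) = -3.32782e-07.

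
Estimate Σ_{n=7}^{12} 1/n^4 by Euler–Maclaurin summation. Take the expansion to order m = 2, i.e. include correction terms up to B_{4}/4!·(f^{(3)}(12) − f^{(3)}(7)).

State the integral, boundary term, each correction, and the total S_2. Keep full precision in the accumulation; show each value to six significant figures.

S_2 ≈ 0.00102957

Integral: ∫_7^12 1/x^4 dx = 0.000778916.
Endpoint term: (f(7) + f(12))/2 = (0.000416493 + 4.82253e-05)/2 = 0.000232359.
So far: 0.00101128.
k=1: B_{2}/(2)! × [f^{(1)}(12) − f^{(1)}(7)] = 1/12 × (-1.60751e-05 − (-0.000237996)) = 1.84934e-05.
Partial sum through k=1: 0.00102977.
k=2: B_{4}/(4)! × [f^{(3)}(12) − f^{(3)}(7)] = −1/720 × (-3.34898e-06 − (-0.000145712)) = -1.97726e-07.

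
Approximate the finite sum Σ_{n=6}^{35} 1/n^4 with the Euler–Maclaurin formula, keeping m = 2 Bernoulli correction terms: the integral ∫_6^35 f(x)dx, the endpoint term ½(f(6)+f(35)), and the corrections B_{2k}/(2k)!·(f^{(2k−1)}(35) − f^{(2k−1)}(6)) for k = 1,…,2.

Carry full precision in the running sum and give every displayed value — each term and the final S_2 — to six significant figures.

S_2 ≈ 0.00196384

Integral: ∫_6^35 1/x^4 dx = 0.00153544.
½[f(6) + f(35)] = ½[0.000771605 + 6.66389e-07] = 0.000386136.
Running total after boundary: 0.00192157.
Correction k=1: B_{2}/2! · (f^{(1)}(35) − f^{(1)}(6)) = 1/12 · (-7.61587e-08 − (-0.000514403)) = 4.28606e-05.
After k=1: 0.00196443.
Correction k=2: B_{4}/4! · (f^{(3)}(35) − f^{(3)}(6)) = −1/720 · (-1.86511e-09 − (-0.000428669)) = -5.95372e-07.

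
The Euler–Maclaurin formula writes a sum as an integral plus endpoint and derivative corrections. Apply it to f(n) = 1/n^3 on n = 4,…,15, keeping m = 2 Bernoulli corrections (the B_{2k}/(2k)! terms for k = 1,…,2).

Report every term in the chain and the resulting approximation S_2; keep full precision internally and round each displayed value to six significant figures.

Integral: ∫_4^15 1/x^3 dx = 0.0290278.
½[f(4) + f(15)] = ½[0.0156250 + 0.000296296] = 0.00796065.
So far: 0.0369884.
Order-1 term: 1/12 · (-5.92593e-05 − (-0.0117188)) = 0.000971624.
After k=1: 0.0379601.
Order-2 term: −1/720 · (-5.26749e-06 − (-0.0146484)) = -2.03377e-05.

S_2 ≈ 0.0379397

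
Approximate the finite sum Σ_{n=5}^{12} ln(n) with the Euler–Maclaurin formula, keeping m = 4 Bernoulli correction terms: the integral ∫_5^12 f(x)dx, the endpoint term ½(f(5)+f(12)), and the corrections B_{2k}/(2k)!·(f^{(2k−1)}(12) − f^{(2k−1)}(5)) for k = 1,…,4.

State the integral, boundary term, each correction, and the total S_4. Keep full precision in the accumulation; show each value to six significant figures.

S_4 ≈ 16.8092

Integral: ∫_5^12 ln(x) dx = 14.7717.
½[f(5) + f(12)] = ½[1.60944 + 2.48491] = 2.04717.
Integral + boundary = 16.8189.
Order-1 term: 1/12 · (0.0833333 − 0.200000) = -0.00972222.
Running total after k=1: 16.8091.
Order-2 term: −1/720 · (0.00115741 − 0.0160000) = 2.06147e-05.
Running total after k=2: 16.8092.
Order-3 term: 1/30240 · (9.64506e-05 − 0.00768000) = -2.50779e-07.
Running total after k=3: 16.8092.
Order-4 term: −1/1209600 · (2.00939e-05 − 0.00921600) = 7.60244e-09.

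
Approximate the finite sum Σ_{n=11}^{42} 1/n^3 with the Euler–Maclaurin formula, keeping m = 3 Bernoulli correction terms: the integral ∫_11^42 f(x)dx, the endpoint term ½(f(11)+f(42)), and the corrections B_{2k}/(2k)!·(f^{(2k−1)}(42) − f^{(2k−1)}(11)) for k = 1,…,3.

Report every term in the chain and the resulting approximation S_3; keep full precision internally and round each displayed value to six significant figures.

S_3 ≈ 0.00424814

∫_11^42 1/x^3 dx evaluates to 0.00384878.
½[f(11) + f(42)] = ½[0.000751315 + 1.34975e-05] = 0.000382406.
Integral + boundary = 0.00423119.
Correction k=1: B_{2}/2! · (f^{(1)}(42) − f^{(1)}(11)) = 1/12 · (-9.64104e-07 − (-0.000204904)) = 1.69950e-05.
After k=1: 0.00424819.
Correction k=2: B_{4}/4! · (f^{(3)}(42) − f^{(3)}(11)) = −1/720 · (-1.09309e-08 − (-3.38684e-05)) = -4.70243e-08.
After k=2: 0.00424814.
Correction k=3: B_{6}/6! · (f^{(5)}(42) − f^{(5)}(11)) = 1/30240 · (-2.60259e-10 − (-1.17560e-05)) = 3.88748e-10.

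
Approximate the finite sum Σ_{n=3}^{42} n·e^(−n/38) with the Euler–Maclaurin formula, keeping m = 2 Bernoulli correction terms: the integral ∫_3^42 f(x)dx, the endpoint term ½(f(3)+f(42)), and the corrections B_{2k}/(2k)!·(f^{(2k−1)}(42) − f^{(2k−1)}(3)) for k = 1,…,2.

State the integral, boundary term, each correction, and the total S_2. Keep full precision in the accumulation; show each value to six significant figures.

S_2 ≈ 441.380

∫_3^42 x·e^(−x/38) dx evaluates to 433.114.
Boundary: ½(f(3) + f(42)) = ½(2.77227 + 13.9072) = 8.33973.
Running total after boundary: 441.454.
k=1: B_{2}/(2)! × [f^{(1)}(42) − f^{(1)}(3)] = 1/12 × (-0.0348551 − 0.851134) = -0.0738324.
Partial sum through k=1: 441.380.
k=2: B_{4}/(4)! × [f^{(3)}(42) − f^{(3)}(3)] = −1/720 × (0.000434482 − 0.00186933) = 1.99284e-06.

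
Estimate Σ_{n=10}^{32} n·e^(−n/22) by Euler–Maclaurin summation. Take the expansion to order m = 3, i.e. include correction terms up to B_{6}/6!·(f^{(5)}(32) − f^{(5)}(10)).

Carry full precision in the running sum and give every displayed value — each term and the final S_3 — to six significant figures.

S_3 ≈ 176.321

The integral term ∫_10^32 x·e^(−x/22) dx = 169.449.
Boundary: ½(f(10) + f(32)) = ½(6.34736 + 7.47221) = 6.90979.
So far: 176.359.
Order-1 term: 1/12 · (-0.106139 − 0.346220) = -0.0376966.
After k=1: 176.321.
Order-2 term: −1/720 · (0.000745607 − 0.00333821) = 3.60084e-06.
After k=2: 176.321.
Order-3 term: 1/30240 · (3.53411e-06 − 1.23163e-05) = -2.90416e-10.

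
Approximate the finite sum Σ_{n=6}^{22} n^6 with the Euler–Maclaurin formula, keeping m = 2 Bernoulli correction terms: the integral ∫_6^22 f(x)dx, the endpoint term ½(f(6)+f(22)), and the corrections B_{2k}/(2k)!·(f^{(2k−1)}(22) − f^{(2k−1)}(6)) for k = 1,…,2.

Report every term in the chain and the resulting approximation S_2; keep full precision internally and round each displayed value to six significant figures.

S_2 ≈ 4.15581e+08

∫_6^22 x^6 dx evaluates to 3.56297e+08.
Boundary: ½(f(6) + f(22)) = ½(46656.0 + 1.13380e+08) = 5.67133e+07.
Integral + boundary = 4.13010e+08.
Correction k=1: B_{2}/2! · (f^{(1)}(22) − f^{(1)}(6)) = 1/12 · (3.09218e+07 − 46656.0) = 2.57293e+06.
After k=1: 4.15583e+08.
Correction k=2: B_{4}/4! · (f^{(3)}(22) − f^{(3)}(6)) = −1/720 · (1.27776e+06 − 25920.0) = -1738.67.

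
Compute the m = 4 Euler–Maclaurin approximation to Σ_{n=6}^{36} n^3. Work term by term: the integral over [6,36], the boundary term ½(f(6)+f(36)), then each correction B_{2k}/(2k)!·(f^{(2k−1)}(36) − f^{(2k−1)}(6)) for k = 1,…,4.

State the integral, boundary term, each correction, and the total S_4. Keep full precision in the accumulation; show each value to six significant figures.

S_4 ≈ 443331

∫_6^36 x^3 dx evaluates to 419580.
Endpoint term: (f(6) + f(36))/2 = (216.000 + 46656.0)/2 = 23436.0.
Running total after boundary: 443016.
Correction k=1: B_{2}/2! · (f^{(1)}(36) − f^{(1)}(6)) = 1/12 · (3888.00 − 108.000) = 315.000.
After k=1: 443331.
Correction k=2: B_{4}/4! · (f^{(3)}(36) − f^{(3)}(6)) = −1/720 · (6.00000 − 6.00000) = 0.00000.
After k=2: 443331.
Correction k=3: B_{6}/6! · (f^{(5)}(36) − f^{(5)}(6)) = 1/30240 · (0.00000 − 0.00000) = 0.00000.
After k=3: 443331.
Correction k=4: B_{8}/8! · (f^{(7)}(36) − f^{(7)}(6)) = −1/1209600 · (0.00000 − 0.00000) = 0.00000.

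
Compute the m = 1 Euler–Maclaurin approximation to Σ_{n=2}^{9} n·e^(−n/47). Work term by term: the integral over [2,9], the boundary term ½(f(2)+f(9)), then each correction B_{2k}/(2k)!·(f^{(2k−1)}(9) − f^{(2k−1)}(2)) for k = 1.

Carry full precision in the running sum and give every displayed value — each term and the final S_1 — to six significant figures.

S_1 ≈ 38.3920

∫_2^9 x·e^(−x/47) dx evaluates to 33.7387.
½[f(2) + f(9)] = ½[1.91668 + 7.43156] = 4.67412.
Integral + boundary = 38.4128.
Order-1 term: 1/12 · (0.667610 − 0.917559) = -0.0208291.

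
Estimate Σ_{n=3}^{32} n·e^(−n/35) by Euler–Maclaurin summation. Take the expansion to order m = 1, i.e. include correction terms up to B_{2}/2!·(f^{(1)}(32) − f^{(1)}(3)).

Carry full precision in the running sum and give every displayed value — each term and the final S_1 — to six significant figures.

S_1 ≈ 288.589

∫_3^32 x·e^(−x/35) dx evaluates to 280.866.
Boundary: ½(f(3) + f(32)) = ½(2.75357 + 12.8257) = 7.78963.
Integral + boundary = 288.656.
k=1: B_{2}/(2)! × [f^{(1)}(32) − f^{(1)}(3)] = 1/12 × (0.0343545 − 0.839183) = -0.0670690.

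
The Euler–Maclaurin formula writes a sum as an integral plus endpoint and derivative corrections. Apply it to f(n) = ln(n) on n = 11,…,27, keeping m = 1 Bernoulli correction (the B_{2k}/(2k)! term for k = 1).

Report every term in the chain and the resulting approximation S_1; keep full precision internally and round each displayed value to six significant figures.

S_1 ≈ 49.4531

The integral term ∫_11^27 ln(x) dx = 46.6107.
Boundary: ½(f(11) + f(27)) = ½(2.39790 + 3.29584) = 2.84687.
Running total after boundary: 49.4576.
Correction k=1: B_{2}/2! · (f^{(1)}(27) − f^{(1)}(11)) = 1/12 · (0.0370370 − 0.0909091) = -0.00448934.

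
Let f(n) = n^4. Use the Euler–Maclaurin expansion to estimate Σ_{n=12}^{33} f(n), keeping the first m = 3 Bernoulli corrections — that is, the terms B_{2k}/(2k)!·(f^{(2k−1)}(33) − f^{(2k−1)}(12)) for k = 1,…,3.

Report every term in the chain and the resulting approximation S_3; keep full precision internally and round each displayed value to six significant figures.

The integral term ∫_12^33 x^4 dx = 7.77731e+06.
Boundary: ½(f(12) + f(33)) = ½(20736.0 + 1.18592e+06) = 603328.
Running total after boundary: 8.38064e+06.
k=1: B_{2}/(2)! × [f^{(1)}(33) − f^{(1)}(12)] = 1/12 × (143748 − 6912.00) = 11403.0.
Running total after k=1: 8.39204e+06.
k=2: B_{4}/(4)! × [f^{(3)}(33) − f^{(3)}(12)] = −1/720 × (792.000 − 288.000) = -0.700000.
Running total after k=2: 8.39204e+06.
k=3: B_{6}/(6)! × [f^{(5)}(33) − f^{(5)}(12)] = 1/30240 × (0.00000 − 0.00000) = 0.00000.

S_3 ≈ 8.39204e+06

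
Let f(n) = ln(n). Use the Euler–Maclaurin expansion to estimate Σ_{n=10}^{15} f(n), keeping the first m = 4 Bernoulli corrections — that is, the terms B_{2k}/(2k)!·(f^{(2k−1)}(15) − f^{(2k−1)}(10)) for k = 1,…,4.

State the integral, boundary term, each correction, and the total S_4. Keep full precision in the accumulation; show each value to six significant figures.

S_4 ≈ 15.0974

Integral: ∫_10^15 ln(x) dx = 12.5949.
Boundary: ½(f(10) + f(15)) = ½(2.30259 + 2.70805) = 2.50532.
Running total after boundary: 15.1002.
Order-1 term: 1/12 · (0.0666667 − 0.100000) = -0.00277778.
Partial sum through k=1: 15.0974.
Order-2 term: −1/720 · (0.000592593 − 0.00200000) = 1.95473e-06.
Partial sum through k=2: 15.0974.
Order-3 term: 1/30240 · (3.16049e-05 − 0.000240000) = -6.89137e-09.
Partial sum through k=3: 15.0974.
Order-4 term: −1/1209600 · (4.21399e-06 − 7.20000e-05) = 5.60400e-11.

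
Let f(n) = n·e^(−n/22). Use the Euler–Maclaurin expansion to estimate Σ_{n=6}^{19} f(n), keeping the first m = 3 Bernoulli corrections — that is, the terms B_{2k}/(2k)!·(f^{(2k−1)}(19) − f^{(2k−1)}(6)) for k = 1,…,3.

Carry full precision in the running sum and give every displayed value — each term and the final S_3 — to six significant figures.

S_3 ≈ 94.9023

The integral term ∫_6^19 x·e^(−x/22) dx = 88.6543.
Boundary: ½(f(6) + f(19)) = ½(4.56780 + 8.01090) = 6.28935.
Integral + boundary = 94.9436.
Order-1 term: 1/12 · (0.0574945 − 0.553673) = -0.0413482.
Partial sum through k=1: 94.9023.
Order-2 term: −1/720 · (0.00186105 − 0.00428982) = 3.37330e-06.
Partial sum through k=2: 94.9023.
Order-3 term: 1/30240 · (7.44484e-06 − 1.53630e-05) = -2.61844e-10.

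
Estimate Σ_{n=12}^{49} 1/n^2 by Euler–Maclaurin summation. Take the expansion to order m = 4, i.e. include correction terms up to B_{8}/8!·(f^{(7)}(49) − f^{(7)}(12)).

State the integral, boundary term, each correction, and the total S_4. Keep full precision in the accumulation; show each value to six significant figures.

S_4 ≈ 0.0667005

The integral term ∫_12^49 1/x^2 dx = 0.0629252.
Boundary: ½(f(12) + f(49)) = ½(0.00694444 + 0.000416493) = 0.00368047.
Running total after boundary: 0.0666056.
k=1: B_{2}/(2)! × [f^{(1)}(49) − f^{(1)}(12)] = 1/12 × (-1.69997e-05 − (-0.00115741)) = 9.50340e-05.
After k=1: 0.0667007.
k=2: B_{4}/(4)! × [f^{(3)}(49) − f^{(3)}(12)] = −1/720 × (-8.49632e-08 − (-9.64506e-05)) = -1.33841e-07.
After k=2: 0.0667005.
k=3: B_{6}/(6)! × [f^{(5)}(49) − f^{(5)}(12)] = 1/30240 × (-1.06160e-09 − (-2.00939e-05)) = 6.64445e-10.
After k=3: 0.0667005.
k=4: B_{8}/(8)! × [f^{(7)}(49) − f^{(7)}(12)] = −1/1209600 × (-2.47603e-11 − (-7.81429e-06)) = -6.46020e-12.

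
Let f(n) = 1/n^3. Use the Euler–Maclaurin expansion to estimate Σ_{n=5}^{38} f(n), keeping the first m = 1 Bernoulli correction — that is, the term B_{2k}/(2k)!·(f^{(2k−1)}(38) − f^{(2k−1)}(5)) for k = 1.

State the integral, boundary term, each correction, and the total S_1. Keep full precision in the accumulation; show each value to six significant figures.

S_1 ≈ 0.0240627

∫_5^38 1/x^3 dx evaluates to 0.0196537.
½[f(5) + f(38)] = ½[0.00800000 + 1.82242e-05] = 0.00400911.
So far: 0.0236629.
Correction k=1: B_{2}/2! · (f^{(1)}(38) − f^{(1)}(5)) = 1/12 · (-1.43876e-06 − (-0.00480000)) = 0.000399880.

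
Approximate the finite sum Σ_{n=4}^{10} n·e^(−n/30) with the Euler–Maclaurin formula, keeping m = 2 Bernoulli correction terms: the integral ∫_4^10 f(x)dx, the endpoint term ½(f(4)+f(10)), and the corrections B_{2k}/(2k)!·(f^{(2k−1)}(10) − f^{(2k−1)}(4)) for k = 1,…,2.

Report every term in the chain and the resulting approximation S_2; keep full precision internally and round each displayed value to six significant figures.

The integral term ∫_4^10 x·e^(−x/30) dx = 32.8392.
Boundary: ½(f(4) + f(10)) = ½(3.50069 + 7.16531) = 5.33300.
So far: 38.1722.
Correction k=1: B_{2}/2! · (f^{(1)}(10) − f^{(1)}(4)) = 1/12 · (0.477688 − 0.758484) = -0.0233997.
After k=1: 38.1488.
Correction k=2: B_{4}/4! · (f^{(3)}(10) − f^{(3)}(4)) = −1/720 · (0.00212306 − 0.00278759) = 9.22963e-07.

S_2 ≈ 38.1488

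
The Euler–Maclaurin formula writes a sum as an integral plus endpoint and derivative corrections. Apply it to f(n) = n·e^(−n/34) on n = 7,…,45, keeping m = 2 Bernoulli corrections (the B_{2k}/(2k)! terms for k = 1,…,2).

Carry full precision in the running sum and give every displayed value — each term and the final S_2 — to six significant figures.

S_2 ≈ 428.396

∫_7^45 x·e^(−x/34) dx evaluates to 419.619.
½[f(7) + f(45)] = ½[5.69750 + 11.9787] = 8.83812.
Integral + boundary = 428.457.
Order-1 term: 1/12 · (-0.0861216 − 0.646355) = -0.0610397.
After k=1: 428.396.
Order-2 term: −1/720 · (0.000386044 − 0.00196731) = 2.19621e-06.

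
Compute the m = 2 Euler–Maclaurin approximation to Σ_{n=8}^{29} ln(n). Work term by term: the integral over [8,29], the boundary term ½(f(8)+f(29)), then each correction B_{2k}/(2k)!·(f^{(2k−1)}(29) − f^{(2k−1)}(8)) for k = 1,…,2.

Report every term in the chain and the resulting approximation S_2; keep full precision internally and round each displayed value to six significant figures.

S_2 ≈ 62.7319

∫_8^29 ln(x) dx evaluates to 60.0160.
Boundary: ½(f(8) + f(29)) = ½(2.07944 + 3.36730) = 2.72337.
So far: 62.7394.
Order-1 term: 1/12 · (0.0344828 − 0.125000) = -0.00754310.
After k=1: 62.7319.
Order-2 term: −1/720 · (8.20042e-05 − 0.00390625) = 5.31145e-06.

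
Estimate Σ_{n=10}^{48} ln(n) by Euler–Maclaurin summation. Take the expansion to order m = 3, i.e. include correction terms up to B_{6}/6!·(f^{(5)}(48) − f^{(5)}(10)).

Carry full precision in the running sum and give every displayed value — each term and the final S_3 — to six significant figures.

S_3 ≈ 127.872

The integral term ∫_10^48 ln(x) dx = 124.792.
Boundary: ½(f(10) + f(48)) = ½(2.30259 + 3.87120) = 3.08689.
Running total after boundary: 127.879.
Correction k=1: B_{2}/2! · (f^{(1)}(48) − f^{(1)}(10)) = 1/12 · (0.0208333 − 0.100000) = -0.00659722.
Running total after k=1: 127.872.
Correction k=2: B_{4}/4! · (f^{(3)}(48) − f^{(3)}(10)) = −1/720 · (1.80845e-05 − 0.00200000) = 2.75266e-06.
Running total after k=2: 127.872.
Correction k=3: B_{6}/6! · (f^{(5)}(48) − f^{(5)}(10)) = 1/30240 · (9.41901e-08 − 0.000240000) = -7.93339e-09.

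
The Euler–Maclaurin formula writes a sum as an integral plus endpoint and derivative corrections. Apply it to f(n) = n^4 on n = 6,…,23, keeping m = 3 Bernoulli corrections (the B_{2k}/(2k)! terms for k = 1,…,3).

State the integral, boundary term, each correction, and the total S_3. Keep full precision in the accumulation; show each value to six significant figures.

The integral term ∫_6^23 x^4 dx = 1.28571e+06.
½[f(6) + f(23)] = ½[1296.00 + 279841] = 140568.
Running total after boundary: 1.42628e+06.
Order-1 term: 1/12 · (48668.0 − 864.000) = 3983.67.
Partial sum through k=1: 1.43027e+06.
Order-2 term: −1/720 · (552.000 − 144.000) = -0.566667.
Partial sum through k=2: 1.43026e+06.
Order-3 term: 1/30240 · (0.00000 − 0.00000) = 0.00000.

S_3 ≈ 1.43026e+06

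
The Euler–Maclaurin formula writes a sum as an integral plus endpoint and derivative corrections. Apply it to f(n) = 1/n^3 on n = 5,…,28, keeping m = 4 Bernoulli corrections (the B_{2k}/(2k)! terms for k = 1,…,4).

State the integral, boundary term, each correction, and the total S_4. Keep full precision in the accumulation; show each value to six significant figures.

S_4 ≈ 0.0237795

∫_5^28 1/x^3 dx evaluates to 0.0193622.
Endpoint term: (f(5) + f(28))/2 = (0.00800000 + 4.55539e-05)/2 = 0.00402278.
Integral + boundary = 0.0233850.
Correction k=1: B_{2}/2! · (f^{(1)}(28) − f^{(1)}(5)) = 1/12 · (-4.88078e-06 − (-0.00480000)) = 0.000399593.
Partial sum through k=1: 0.0237846.
Correction k=2: B_{4}/4! · (f^{(3)}(28) − f^{(3)}(5)) = −1/720 · (-1.24510e-07 − (-0.00384000)) = -5.33316e-06.
Partial sum through k=2: 0.0237793.
Correction k=3: B_{6}/6! · (f^{(5)}(28) − f^{(5)}(5)) = 1/30240 · (-6.67016e-09 − (-0.00645120)) = 2.13333e-07.
Partial sum through k=3: 0.0237795.
Correction k=4: B_{8}/8! · (f^{(7)}(28) − f^{(7)}(5)) = −1/1209600 · (-6.12566e-10 − (-0.0185795)) = -1.53600e-08.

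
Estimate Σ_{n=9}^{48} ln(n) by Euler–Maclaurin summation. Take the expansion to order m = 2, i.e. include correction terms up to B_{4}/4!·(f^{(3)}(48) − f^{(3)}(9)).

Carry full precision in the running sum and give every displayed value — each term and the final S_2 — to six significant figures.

S_2 ≈ 130.069

Integral: ∫_9^48 ln(x) dx = 127.043.
Endpoint term: (f(9) + f(48))/2 = (2.19722 + 3.87120)/2 = 3.03421.
Running total after boundary: 130.077.
k=1: B_{2}/(2)! × [f^{(1)}(48) − f^{(1)}(9)] = 1/12 × (0.0208333 − 0.111111) = -0.00752315.
After k=1: 130.069.
k=2: B_{4}/(4)! × [f^{(3)}(48) − f^{(3)}(9)] = −1/720 × (1.80845e-05 − 0.00274348) = 3.78528e-06.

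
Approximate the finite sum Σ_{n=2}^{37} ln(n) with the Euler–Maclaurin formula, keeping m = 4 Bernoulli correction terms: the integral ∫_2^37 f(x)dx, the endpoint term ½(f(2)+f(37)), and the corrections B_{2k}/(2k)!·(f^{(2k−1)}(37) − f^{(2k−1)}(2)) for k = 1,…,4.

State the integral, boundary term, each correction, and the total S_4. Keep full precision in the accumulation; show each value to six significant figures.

S_4 ≈ 99.3306

Integral: ∫_2^37 ln(x) dx = 97.2177.
Boundary: ½(f(2) + f(37)) = ½(0.693147 + 3.61092) = 2.15203.
Running total after boundary: 99.3697.
Correction k=1: B_{2}/2! · (f^{(1)}(37) − f^{(1)}(2)) = 1/12 · (0.0270270 − 0.500000) = -0.0394144.
Running total after k=1: 99.3303.
Correction k=2: B_{4}/4! · (f^{(3)}(37) − f^{(3)}(2)) = −1/720 · (3.94843e-05 − 0.250000) = 0.000347167.
Running total after k=2: 99.3306.
Correction k=3: B_{6}/6! · (f^{(5)}(37) − f^{(5)}(2)) = 1/30240 · (3.46101e-07 − 0.750000) = -2.48016e-05.
Running total after k=3: 99.3306.
Correction k=4: B_{8}/8! · (f^{(7)}(37) − f^{(7)}(2)) = −1/1209600 · (7.58439e-09 − 5.62500) = 4.65030e-06.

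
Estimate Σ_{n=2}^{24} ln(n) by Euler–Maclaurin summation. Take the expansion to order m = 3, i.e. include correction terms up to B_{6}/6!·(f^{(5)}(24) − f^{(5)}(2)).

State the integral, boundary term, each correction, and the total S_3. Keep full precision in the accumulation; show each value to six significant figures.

The integral term ∫_2^24 ln(x) dx = 52.8870.
½[f(2) + f(24)] = ½[0.693147 + 3.17805] = 1.93560.
Running total after boundary: 54.8226.
k=1: B_{2}/(2)! × [f^{(1)}(24) − f^{(1)}(2)] = 1/12 × (0.0416667 − 0.500000) = -0.0381944.
Partial sum through k=1: 54.7844.
k=2: B_{4}/(4)! × [f^{(3)}(24) − f^{(3)}(2)] = −1/720 × (0.000144676 − 0.250000) = 0.000347021.
Partial sum through k=2: 54.7848.
k=3: B_{6}/(6)! × [f^{(5)}(24) − f^{(5)}(2)] = 1/30240 × (3.01408e-06 − 0.750000) = -2.48015e-05.

S_3 ≈ 54.7847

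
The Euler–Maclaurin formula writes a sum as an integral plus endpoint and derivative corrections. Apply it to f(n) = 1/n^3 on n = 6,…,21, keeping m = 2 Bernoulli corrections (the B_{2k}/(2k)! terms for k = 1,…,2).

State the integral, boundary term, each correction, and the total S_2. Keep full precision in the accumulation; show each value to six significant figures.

S_2 ≈ 0.0153137

The integral term ∫_6^21 1/x^3 dx = 0.0127551.
Endpoint term: (f(6) + f(21))/2 = (0.00462963 + 0.000107980)/2 = 0.00236880.
Running total after boundary: 0.0151239.
Order-1 term: 1/12 · (-1.54257e-05 − (-0.00231481)) = 0.000191616.
After k=1: 0.0153155.
Order-2 term: −1/720 · (-6.99577e-07 − (-0.00128601)) = -1.78515e-06.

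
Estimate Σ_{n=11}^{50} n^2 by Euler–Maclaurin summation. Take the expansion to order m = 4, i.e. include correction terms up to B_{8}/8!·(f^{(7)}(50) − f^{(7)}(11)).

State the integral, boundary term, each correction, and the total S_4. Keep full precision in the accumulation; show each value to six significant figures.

The integral term ∫_11^50 x^2 dx = 41223.0.
Boundary: ½(f(11) + f(50)) = ½(121.000 + 2500.00) = 1310.50.
Running total after boundary: 42533.5.
Order-1 term: 1/12 · (100.000 − 22.0000) = 6.50000.
After k=1: 42540.0.
Order-2 term: −1/720 · (0.00000 − 0.00000) = 0.00000.
After k=2: 42540.0.
Order-3 term: 1/30240 · (0.00000 − 0.00000) = 0.00000.
After k=3: 42540.0.
Order-4 term: −1/1209600 · (0.00000 − 0.00000) = 0.00000.

S_4 ≈ 42540.0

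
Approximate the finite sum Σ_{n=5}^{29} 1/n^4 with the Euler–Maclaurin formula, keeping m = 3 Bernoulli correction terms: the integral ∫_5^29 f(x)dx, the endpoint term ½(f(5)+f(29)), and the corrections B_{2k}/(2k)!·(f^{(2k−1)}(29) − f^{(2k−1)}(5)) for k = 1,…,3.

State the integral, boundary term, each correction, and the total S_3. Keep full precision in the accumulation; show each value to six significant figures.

S_3 ≈ 0.00355834

Integral: ∫_5^29 1/x^4 dx = 0.00265300.
½[f(5) + f(29)] = ½[0.00160000 + 1.41387e-06] = 0.000800707.
Running total after boundary: 0.00345371.
Correction k=1: B_{2}/2! · (f^{(1)}(29) − f^{(1)}(5)) = 1/12 · (-1.95016e-07 − (-0.00128000)) = 0.000106650.
After k=1: 0.00356036.
Correction k=2: B_{4}/4! · (f^{(3)}(29) − f^{(3)}(5)) = −1/720 · (-6.95657e-09 − (-0.00153600)) = -2.13332e-06.
After k=2: 0.00355822.
Correction k=3: B_{6}/6! · (f^{(5)}(29) − f^{(5)}(5)) = 1/30240 · (-4.63220e-10 − (-0.00344064)) = 1.13778e-07.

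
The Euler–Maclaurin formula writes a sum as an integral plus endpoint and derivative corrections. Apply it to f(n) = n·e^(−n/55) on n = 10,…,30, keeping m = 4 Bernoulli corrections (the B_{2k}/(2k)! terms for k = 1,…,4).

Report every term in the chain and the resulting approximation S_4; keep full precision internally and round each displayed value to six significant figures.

Integral: ∫_10^30 x·e^(−x/55) dx = 271.138.
Boundary: ½(f(10) + f(30)) = ½(8.33753 + 17.3873) = 12.8624.
Integral + boundary = 284.001.
Correction k=1: B_{2}/2! · (f^{(1)}(30) − f^{(1)}(10)) = 1/12 · (0.263445 − 0.682161) = -0.0348931.
After k=1: 283.966.
Correction k=2: B_{4}/4! · (f^{(3)}(30) − f^{(3)}(10)) = −1/720 · (0.000470281 − 0.000776750) = 4.25650e-07.
After k=2: 283.966.
Correction k=3: B_{6}/6! · (f^{(5)}(30) − f^{(5)}(10)) = 1/30240 · (2.82140e-07 − 4.39005e-07) = -5.18734e-12.
After k=3: 283.966.
Correction k=4: B_{8}/8! · (f^{(7)}(30) − f^{(7)}(10)) = −1/1209600 · (1.35146e-10 − 2.05367e-10) = 5.80531e-17.

S_4 ≈ 283.966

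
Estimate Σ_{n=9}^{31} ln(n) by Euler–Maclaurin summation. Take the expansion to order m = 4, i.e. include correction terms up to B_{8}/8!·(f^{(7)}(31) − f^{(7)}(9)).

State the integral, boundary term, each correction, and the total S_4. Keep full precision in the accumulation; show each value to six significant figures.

∫_9^31 ln(x) dx evaluates to 64.6786.
Endpoint term: (f(9) + f(31))/2 = (2.19722 + 3.43399)/2 = 2.81561.
Running total after boundary: 67.4942.
Order-1 term: 1/12 · (0.0322581 − 0.111111) = -0.00657109.
Partial sum through k=1: 67.4876.
Order-2 term: −1/720 · (6.71344e-05 − 0.00274348) = 3.71715e-06.
Partial sum through k=2: 67.4876.
Order-3 term: 1/30240 · (8.38306e-07 − 0.000406442) = -1.34128e-08.
Partial sum through k=3: 67.4876.
Order-4 term: −1/1209600 · (2.61698e-08 − 0.000150534) = 1.24428e-10.

S_4 ≈ 67.4876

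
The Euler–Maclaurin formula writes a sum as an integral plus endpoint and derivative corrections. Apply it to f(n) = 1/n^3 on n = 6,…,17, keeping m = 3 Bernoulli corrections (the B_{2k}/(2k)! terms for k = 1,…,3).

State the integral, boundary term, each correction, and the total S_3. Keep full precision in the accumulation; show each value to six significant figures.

S_3 ≈ 0.0147635

Integral: ∫_6^17 1/x^3 dx = 0.0121588.
½[f(6) + f(17)] = ½[0.00462963 + 0.000203542] = 0.00241659.
So far: 0.0145754.
k=1: B_{2}/(2)! × [f^{(1)}(17) − f^{(1)}(6)] = 1/12 × (-3.59191e-05 − (-0.00231481)) = 0.000189908.
Partial sum through k=1: 0.0147653.
k=2: B_{4}/(4)! × [f^{(3)}(17) − f^{(3)}(6)] = −1/720 × (-2.48575e-06 − (-0.00128601)) = -1.78267e-06.
Partial sum through k=2: 0.0147635.
k=3: B_{6}/(6)! × [f^{(5)}(17) − f^{(5)}(6)] = 1/30240 × (-3.61251e-07 − (-0.00150034)) = 4.96026e-08.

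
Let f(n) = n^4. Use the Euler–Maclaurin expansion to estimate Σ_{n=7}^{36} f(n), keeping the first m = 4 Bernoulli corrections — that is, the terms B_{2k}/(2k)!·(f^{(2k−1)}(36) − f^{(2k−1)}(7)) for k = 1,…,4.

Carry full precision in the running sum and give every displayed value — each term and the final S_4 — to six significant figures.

∫_7^36 x^4 dx evaluates to 1.20899e+07.
Endpoint term: (f(7) + f(36))/2 = (2401.00 + 1.67962e+06)/2 = 841008.
Running total after boundary: 1.29309e+07.
Correction k=1: B_{2}/2! · (f^{(1)}(36) − f^{(1)}(7)) = 1/12 · (186624 − 1372.00) = 15437.7.
Running total after k=1: 1.29463e+07.
Correction k=2: B_{4}/4! · (f^{(3)}(36) − f^{(3)}(7)) = −1/720 · (864.000 − 168.000) = -0.966667.
Running total after k=2: 1.29463e+07.
Correction k=3: B_{6}/6! · (f^{(5)}(36) − f^{(5)}(7)) = 1/30240 · (0.00000 − 0.00000) = 0.00000.
Running total after k=3: 1.29463e+07.
Correction k=4: B_{8}/8! · (f^{(7)}(36) − f^{(7)}(7)) = −1/1209600 · (0.00000 − 0.00000) = 0.00000.

S_4 ≈ 1.29463e+07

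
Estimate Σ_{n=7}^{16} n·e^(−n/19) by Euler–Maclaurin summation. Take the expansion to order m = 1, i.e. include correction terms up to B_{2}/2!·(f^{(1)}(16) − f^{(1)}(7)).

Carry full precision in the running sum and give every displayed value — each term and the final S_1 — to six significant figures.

S_1 ≈ 61.1153

Integral: ∫_7^16 x·e^(−x/19) dx = 55.2782.
Endpoint term: (f(7) + f(16))/2 = (4.84278 + 6.89284)/2 = 5.86781.
So far: 61.1460.
Order-1 term: 1/12 · (0.0680215 − 0.436943) = -0.0307434.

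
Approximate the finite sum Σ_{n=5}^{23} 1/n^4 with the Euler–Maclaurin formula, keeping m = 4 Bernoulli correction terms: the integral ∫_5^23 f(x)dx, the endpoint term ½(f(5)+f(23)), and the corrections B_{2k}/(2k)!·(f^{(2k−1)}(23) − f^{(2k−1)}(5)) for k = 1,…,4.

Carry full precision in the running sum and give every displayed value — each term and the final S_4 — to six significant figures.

∫_5^23 1/x^4 dx evaluates to 0.00263927.
Boundary: ½(f(5) + f(23)) = ½(0.00160000 + 3.57346e-06) = 0.000801787.
So far: 0.00344106.
Order-1 term: 1/12 · (-6.21471e-07 − (-0.00128000)) = 0.000106615.
Running total after k=1: 0.00354767.
Order-2 term: −1/720 · (-3.52441e-08 − (-0.00153600)) = -2.13328e-06.
Running total after k=2: 0.00354554.
Order-3 term: 1/30240 · (-3.73094e-09 − (-0.00344064)) = 1.13778e-07.
Running total after k=3: 0.00354565.
Order-4 term: −1/1209600 · (-6.34754e-10 − (-0.0123863)) = -1.02400e-08.

S_4 ≈ 0.00354564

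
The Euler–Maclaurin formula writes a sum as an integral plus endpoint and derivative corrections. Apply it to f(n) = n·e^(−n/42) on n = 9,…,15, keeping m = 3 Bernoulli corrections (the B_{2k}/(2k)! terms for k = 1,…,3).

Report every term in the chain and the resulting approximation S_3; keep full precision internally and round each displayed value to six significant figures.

Integral: ∫_9^15 x·e^(−x/42) dx = 53.8302.
½[f(9) + f(15)] = ½[7.26406 + 10.4951] = 8.87957.
So far: 62.7097.
Correction k=1: B_{2}/2! · (f^{(1)}(15) − f^{(1)}(9)) = 1/12 · (0.449789 − 0.634164) = -0.0153645.
Partial sum through k=1: 62.6944.
Correction k=2: B_{4}/4! · (f^{(3)}(15) − f^{(3)}(9)) = −1/720 · (0.00104826 − 0.00127460) = 3.14362e-07.
Partial sum through k=2: 62.6944.
Correction k=3: B_{6}/6! · (f^{(5)}(15) − f^{(5)}(9)) = 1/30240 · (1.04396e-06 − 1.24133e-06) = -6.52678e-12.

S_3 ≈ 62.6944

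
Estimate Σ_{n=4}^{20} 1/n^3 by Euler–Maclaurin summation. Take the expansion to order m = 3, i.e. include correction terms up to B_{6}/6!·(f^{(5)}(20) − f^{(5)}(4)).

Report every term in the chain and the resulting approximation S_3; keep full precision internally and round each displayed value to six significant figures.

Integral: ∫_4^20 1/x^3 dx = 0.0300000.
Endpoint term: (f(4) + f(20))/2 = (0.0156250 + 0.000125000)/2 = 0.00787500.
Integral + boundary = 0.0378750.
Correction k=1: B_{2}/2! · (f^{(1)}(20) − f^{(1)}(4)) = 1/12 · (-1.87500e-05 − (-0.0117188)) = 0.000975000.
After k=1: 0.0388500.
Correction k=2: B_{4}/4! · (f^{(3)}(20) − f^{(3)}(4)) = −1/720 · (-9.37500e-07 − (-0.0146484)) = -2.03437e-05.
After k=2: 0.0388297.
Correction k=3: B_{6}/6! · (f^{(5)}(20) − f^{(5)}(4)) = 1/30240 · (-9.84375e-08 − (-0.0384521)) = 1.27156e-06.

S_3 ≈ 0.0388309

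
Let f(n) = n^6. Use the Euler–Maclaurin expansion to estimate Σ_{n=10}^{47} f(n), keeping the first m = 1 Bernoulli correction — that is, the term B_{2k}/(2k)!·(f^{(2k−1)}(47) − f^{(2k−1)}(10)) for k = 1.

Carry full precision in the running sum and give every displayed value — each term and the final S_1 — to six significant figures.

Integral: ∫_10^47 x^6 dx = 7.23733e+10.
½[f(10) + f(47)] = ½[1.00000e+06 + 1.07792e+10] = 5.39011e+09.
So far: 7.77634e+10.
Order-1 term: 1/12 · (1.37607e+09 − 600000) = 1.14623e+08.

S_1 ≈ 7.78780e+10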